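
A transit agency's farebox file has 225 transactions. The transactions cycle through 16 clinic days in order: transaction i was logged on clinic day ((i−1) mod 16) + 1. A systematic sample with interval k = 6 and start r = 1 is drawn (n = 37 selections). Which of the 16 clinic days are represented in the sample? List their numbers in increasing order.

Consecutive selections differ by k = 6, so their clinic day numbers differ by 6 mod 16 = 6.
gcd(6, 16) = 2, so the sample visits 16/2 = 8 distinct residues mod 16.
Start 1 is clinic day 1; the clinic days hit are 1, 3, 5, 7, 9, 11, 13, 15.

1, 3, 5, 7, 9, 11, 13, 15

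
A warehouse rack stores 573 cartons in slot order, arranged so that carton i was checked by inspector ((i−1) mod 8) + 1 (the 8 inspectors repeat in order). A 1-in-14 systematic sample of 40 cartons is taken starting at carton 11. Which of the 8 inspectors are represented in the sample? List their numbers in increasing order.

Consecutive selections differ by k = 14, so their inspector numbers differ by 14 mod 8 = 6.
gcd(14, 8) = 2, so the sample visits 8/2 = 4 distinct residues mod 8.
Start 11 is inspector 3; the inspectors hit are 1, 3, 5, 7.

1, 3, 5, 7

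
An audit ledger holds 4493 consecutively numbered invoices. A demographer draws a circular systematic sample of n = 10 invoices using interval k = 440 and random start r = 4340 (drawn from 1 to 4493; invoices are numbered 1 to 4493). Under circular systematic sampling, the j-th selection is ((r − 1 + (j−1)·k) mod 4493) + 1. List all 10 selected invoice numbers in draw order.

Selection 1: 4340
Selection 2: 4340 + 440 = 4780 → 4780 − 4493 = 287
Selection 3: 287 + 440 = 727
Selection 4: 727 + 440 = 1167
Selection 5: 1167 + 440 = 1607
Selection 6: 1607 + 440 = 2047
Selection 7: 2047 + 440 = 2487
Selection 8: 2487 + 440 = 2927
Selection 9: 2927 + 440 = 3367
Selection 10: 3367 + 440 = 3807

4340, 287, 727, 1167, 1607, 2047, 2487, 2927, 3367, 3807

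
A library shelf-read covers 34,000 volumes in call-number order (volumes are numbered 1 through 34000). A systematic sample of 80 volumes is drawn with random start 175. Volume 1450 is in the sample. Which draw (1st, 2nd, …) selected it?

k = 34000/80 = 425
position = (1450 − 175)/425 + 1 = 1275/425 + 1 = 3 + 1 = 4

4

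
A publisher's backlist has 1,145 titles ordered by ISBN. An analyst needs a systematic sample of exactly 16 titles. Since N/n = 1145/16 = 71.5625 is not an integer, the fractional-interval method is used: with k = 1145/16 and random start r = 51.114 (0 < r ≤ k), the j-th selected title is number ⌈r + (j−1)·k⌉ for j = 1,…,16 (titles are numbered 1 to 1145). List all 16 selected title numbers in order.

52, 123, 195, 266, 338, 409, 481, 553, 624, 696, 767, 839, 910, 982, 1053, 1125

j=1: r + 0k = 51.114 → ⌈·⌉ = 52
j=2: r + 1k = 122.6765 → ⌈·⌉ = 123
j=3: r + 2k = 194.239 → ⌈·⌉ = 195
j=4: r + 3k = 265.8015 → ⌈·⌉ = 266
j=5: r + 4k = 337.364 → ⌈·⌉ = 338
j=6: r + 5k = 408.9265 → ⌈·⌉ = 409
j=7: r + 6k = 480.489 → ⌈·⌉ = 481
j=8: r + 7k = 552.0515 → ⌈·⌉ = 553
j=9: r + 8k = 623.614 → ⌈·⌉ = 624
j=10: r + 9k = 695.1765 → ⌈·⌉ = 696
j=11: r + 10k = 766.739 → ⌈·⌉ = 767
j=12: r + 11k = 838.3015 → ⌈·⌉ = 839
j=13: r + 12k = 909.864 → ⌈·⌉ = 910
j=14: r + 13k = 981.4265 → ⌈·⌉ = 982
j=15: r + 14k = 1052.989 → ⌈·⌉ = 1053
j=16: r + 15k = 1124.5515 → ⌈·⌉ = 1125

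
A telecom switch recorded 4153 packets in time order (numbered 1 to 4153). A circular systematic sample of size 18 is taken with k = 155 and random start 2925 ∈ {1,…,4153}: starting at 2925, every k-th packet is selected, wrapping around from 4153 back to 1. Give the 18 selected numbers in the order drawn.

2925, 3080, 3235, 3390, 3545, 3700, 3855, 4010, 12, 167, 322, 477, 632, 787, 942, 1097, 1252, 1407

Selection 1: 2925
Selection 2: 2925 + 155 = 3080
Selection 3: 3080 + 155 = 3235
Selection 4: 3235 + 155 = 3390
Selection 5: 3390 + 155 = 3545
Selection 6: 3545 + 155 = 3700
Selection 7: 3700 + 155 = 3855
Selection 8: 3855 + 155 = 4010
Selection 9: 4010 + 155 = 4165 → 4165 − 4153 = 12
Selection 10: 12 + 155 = 167
Selection 11: 167 + 155 = 322
Selection 12: 322 + 155 = 477
Selection 13: 477 + 155 = 632
Selection 14: 632 + 155 = 787
Selection 15: 787 + 155 = 942
Selection 16: 942 + 155 = 1097
Selection 17: 1097 + 155 = 1252
Selection 18: 1252 + 155 = 1407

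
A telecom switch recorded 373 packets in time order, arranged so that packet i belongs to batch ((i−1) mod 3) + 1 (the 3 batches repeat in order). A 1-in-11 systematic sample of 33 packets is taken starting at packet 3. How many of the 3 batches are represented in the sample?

3

Consecutive selections differ by k = 11, so their batch numbers differ by 11 mod 3 = 2.
gcd(11, 3) = 1, so the sample visits 3/1 = 3 distinct residues mod 3.
Start 3 is batch 3; the batches hit are 1, 2, 3.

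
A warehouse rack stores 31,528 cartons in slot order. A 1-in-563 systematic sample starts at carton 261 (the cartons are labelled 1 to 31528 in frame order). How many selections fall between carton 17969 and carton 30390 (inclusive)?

22

k = 563
First selection ≥ 17969: 261 + ⌈(17969−261)/563⌉·563 = 261 + 32×563 = 18277
Last selection ≤ 30390: 261 + ⌊(30390−261)/563⌋·563 = 261 + 53×563 = 30100
Count = 53 − 32 + 1 = 22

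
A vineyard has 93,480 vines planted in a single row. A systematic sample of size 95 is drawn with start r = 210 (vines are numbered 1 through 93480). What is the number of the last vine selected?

92706

k = 93480/95 = 984
95th selection = r + (95−1)·k = 210 + 94×984 = 210 + 92496 = 92706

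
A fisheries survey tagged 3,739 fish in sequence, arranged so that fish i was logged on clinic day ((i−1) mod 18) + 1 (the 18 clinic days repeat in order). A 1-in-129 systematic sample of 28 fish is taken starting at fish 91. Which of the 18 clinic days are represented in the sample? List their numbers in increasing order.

Consecutive selections differ by k = 129, so their clinic day numbers differ by 129 mod 18 = 3.
gcd(129, 18) = 3, so the sample visits 18/3 = 6 distinct residues mod 18.
Start 91 is clinic day 1; the clinic days hit are 1, 4, 7, 10, 13, 16.

1, 4, 7, 10, 13, 16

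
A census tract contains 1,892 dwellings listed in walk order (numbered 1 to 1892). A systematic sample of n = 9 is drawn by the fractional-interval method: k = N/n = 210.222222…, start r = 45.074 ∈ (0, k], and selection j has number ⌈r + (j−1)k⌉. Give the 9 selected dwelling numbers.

j=1: r + 0k = 45.074 → ⌈·⌉ = 46
j=2: r + 1k = 255.296222… → ⌈·⌉ = 256
j=3: r + 2k = 465.518444… → ⌈·⌉ = 466
j=4: r + 3k = 675.740666… → ⌈·⌉ = 676
j=5: r + 4k = 885.962888… → ⌈·⌉ = 886
j=6: r + 5k = 1096.185111… → ⌈·⌉ = 1097
j=7: r + 6k = 1306.407333… → ⌈·⌉ = 1307
j=8: r + 7k = 1516.629555… → ⌈·⌉ = 1517
j=9: r + 8k = 1726.851777… → ⌈·⌉ = 1727

46, 256, 466, 676, 886, 1097, 1307, 1517, 1727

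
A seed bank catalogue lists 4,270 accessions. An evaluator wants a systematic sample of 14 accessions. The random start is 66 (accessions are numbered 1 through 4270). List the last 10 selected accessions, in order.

1286, 1591, 1896, 2201, 2506, 2811, 3116, 3421, 3726, 4031

k = N/n = 4270/14 = 305
5th selection = 66 + 4×305 = 1286
6th: 1286 + 305 = 1591
7th: 1591 + 305 = 1896
8th: 1896 + 305 = 2201
9th: 2201 + 305 = 2506
10th: 2506 + 305 = 2811
11th: 2811 + 305 = 3116
12th: 3116 + 305 = 3421
13th: 3421 + 305 = 3726
14th: 3726 + 305 = 4031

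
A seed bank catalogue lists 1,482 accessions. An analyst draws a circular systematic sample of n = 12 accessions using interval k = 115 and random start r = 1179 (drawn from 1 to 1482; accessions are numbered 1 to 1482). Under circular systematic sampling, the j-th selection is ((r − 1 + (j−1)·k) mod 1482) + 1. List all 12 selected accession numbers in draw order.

Selection 1: 1179
Selection 2: 1179 + 115 = 1294
Selection 3: 1294 + 115 = 1409
Selection 4: 1409 + 115 = 1524 → 1524 − 1482 = 42
Selection 5: 42 + 115 = 157
Selection 6: 157 + 115 = 272
Selection 7: 272 + 115 = 387
Selection 8: 387 + 115 = 502
Selection 9: 502 + 115 = 617
Selection 10: 617 + 115 = 732
Selection 11: 732 + 115 = 847
Selection 12: 847 + 115 = 962

1179, 1294, 1409, 42, 157, 272, 387, 502, 617, 732, 847, 962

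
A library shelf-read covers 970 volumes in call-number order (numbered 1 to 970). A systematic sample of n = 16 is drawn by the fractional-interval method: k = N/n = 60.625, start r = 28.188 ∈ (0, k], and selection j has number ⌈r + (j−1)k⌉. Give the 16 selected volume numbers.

29, 89, 150, 211, 271, 332, 392, 453, 514, 574, 635, 696, 756, 817, 877, 938

j=1: r + 0k = 28.188 → ⌈·⌉ = 29
j=2: r + 1k = 88.813 → ⌈·⌉ = 89
j=3: r + 2k = 149.438 → ⌈·⌉ = 150
j=4: r + 3k = 210.063 → ⌈·⌉ = 211
j=5: r + 4k = 270.688 → ⌈·⌉ = 271
j=6: r + 5k = 331.313 → ⌈·⌉ = 332
j=7: r + 6k = 391.938 → ⌈·⌉ = 392
j=8: r + 7k = 452.563 → ⌈·⌉ = 453
j=9: r + 8k = 513.188 → ⌈·⌉ = 514
j=10: r + 9k = 573.813 → ⌈·⌉ = 574
j=11: r + 10k = 634.438 → ⌈·⌉ = 635
j=12: r + 11k = 695.063 → ⌈·⌉ = 696
j=13: r + 12k = 755.688 → ⌈·⌉ = 756
j=14: r + 13k = 816.313 → ⌈·⌉ = 817
j=15: r + 14k = 876.938 → ⌈·⌉ = 877
j=16: r + 15k = 937.563 → ⌈·⌉ = 938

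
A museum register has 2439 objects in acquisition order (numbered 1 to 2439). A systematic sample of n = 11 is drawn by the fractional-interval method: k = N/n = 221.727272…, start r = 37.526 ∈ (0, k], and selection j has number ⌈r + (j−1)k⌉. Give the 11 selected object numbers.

38, 260, 481, 703, 925, 1147, 1368, 1590, 1812, 2034, 2255

j=1: r + 0k = 37.526 → ⌈·⌉ = 38
j=2: r + 1k = 259.253272… → ⌈·⌉ = 260
j=3: r + 2k = 480.980545… → ⌈·⌉ = 481
j=4: r + 3k = 702.707818… → ⌈·⌉ = 703
j=5: r + 4k = 924.435090… → ⌈·⌉ = 925
j=6: r + 5k = 1146.162363… → ⌈·⌉ = 1147
j=7: r + 6k = 1367.889636… → ⌈·⌉ = 1368
j=8: r + 7k = 1589.616909… → ⌈·⌉ = 1590
j=9: r + 8k = 1811.344181… → ⌈·⌉ = 1812
j=10: r + 9k = 2033.071454… → ⌈·⌉ = 2034
j=11: r + 10k = 2254.798727… → ⌈·⌉ = 2255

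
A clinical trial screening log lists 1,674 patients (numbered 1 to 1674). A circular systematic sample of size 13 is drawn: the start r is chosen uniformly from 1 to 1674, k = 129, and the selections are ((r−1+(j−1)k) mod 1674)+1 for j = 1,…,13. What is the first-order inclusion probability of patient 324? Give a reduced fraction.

For each position j, as r ranges over 1…1674 the j-th selection hits every patient exactly once, so patient 324 is selected for exactly 13 of the 1674 starts.
Inclusion probability = 13/1674.

13/1674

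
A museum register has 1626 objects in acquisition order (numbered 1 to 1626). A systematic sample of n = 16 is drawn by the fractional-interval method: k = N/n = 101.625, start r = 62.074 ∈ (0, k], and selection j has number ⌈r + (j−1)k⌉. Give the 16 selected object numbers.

63, 164, 266, 367, 469, 571, 672, 774, 876, 977, 1079, 1180, 1282, 1384, 1485, 1587

j=1: r + 0k = 62.074 → ⌈·⌉ = 63
j=2: r + 1k = 163.699 → ⌈·⌉ = 164
j=3: r + 2k = 265.324 → ⌈·⌉ = 266
j=4: r + 3k = 366.949 → ⌈·⌉ = 367
j=5: r + 4k = 468.574 → ⌈·⌉ = 469
j=6: r + 5k = 570.199 → ⌈·⌉ = 571
j=7: r + 6k = 671.824 → ⌈·⌉ = 672
j=8: r + 7k = 773.449 → ⌈·⌉ = 774
j=9: r + 8k = 875.074 → ⌈·⌉ = 876
j=10: r + 9k = 976.699 → ⌈·⌉ = 977
j=11: r + 10k = 1078.324 → ⌈·⌉ = 1079
j=12: r + 11k = 1179.949 → ⌈·⌉ = 1180
j=13: r + 12k = 1281.574 → ⌈·⌉ = 1282
j=14: r + 13k = 1383.199 → ⌈·⌉ = 1384
j=15: r + 14k = 1484.824 → ⌈·⌉ = 1485
j=16: r + 15k = 1586.449 → ⌈·⌉ = 1587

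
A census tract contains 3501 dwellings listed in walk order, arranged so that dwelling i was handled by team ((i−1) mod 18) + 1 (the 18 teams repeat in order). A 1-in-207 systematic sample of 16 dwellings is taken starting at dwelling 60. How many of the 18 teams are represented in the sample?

Consecutive selections differ by k = 207, so their team numbers differ by 207 mod 18 = 9.
gcd(207, 18) = 9, so the sample visits 18/9 = 2 distinct residues mod 18.
Start 60 is team 6; the teams hit are 6, 15.

2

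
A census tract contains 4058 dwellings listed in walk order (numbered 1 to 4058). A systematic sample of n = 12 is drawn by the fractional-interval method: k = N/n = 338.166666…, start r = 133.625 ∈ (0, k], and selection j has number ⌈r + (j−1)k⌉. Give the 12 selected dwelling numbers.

134, 472, 810, 1149, 1487, 1825, 2163, 2501, 2839, 3178, 3516, 3854

j=1: r + 0k = 133.625 → ⌈·⌉ = 134
j=2: r + 1k = 471.791666… → ⌈·⌉ = 472
j=3: r + 2k = 809.958333… → ⌈·⌉ = 810
j=4: r + 3k = 1148.125 → ⌈·⌉ = 1149
j=5: r + 4k = 1486.291666… → ⌈·⌉ = 1487
j=6: r + 5k = 1824.458333… → ⌈·⌉ = 1825
j=7: r + 6k = 2162.625 → ⌈·⌉ = 2163
j=8: r + 7k = 2500.791666… → ⌈·⌉ = 2501
j=9: r + 8k = 2838.958333… → ⌈·⌉ = 2839
j=10: r + 9k = 3177.125 → ⌈·⌉ = 3178
j=11: r + 10k = 3515.291666… → ⌈·⌉ = 3516
j=12: r + 11k = 3853.458333… → ⌈·⌉ = 3854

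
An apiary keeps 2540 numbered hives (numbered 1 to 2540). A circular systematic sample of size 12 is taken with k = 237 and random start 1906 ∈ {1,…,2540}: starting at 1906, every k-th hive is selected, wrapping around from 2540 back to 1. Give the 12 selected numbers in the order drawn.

1906, 2143, 2380, 77, 314, 551, 788, 1025, 1262, 1499, 1736, 1973

Selection 1: 1906
Selection 2: 1906 + 237 = 2143
Selection 3: 2143 + 237 = 2380
Selection 4: 2380 + 237 = 2617 → 2617 − 2540 = 77
Selection 5: 77 + 237 = 314
Selection 6: 314 + 237 = 551
Selection 7: 551 + 237 = 788
Selection 8: 788 + 237 = 1025
Selection 9: 1025 + 237 = 1262
Selection 10: 1262 + 237 = 1499
Selection 11: 1499 + 237 = 1736
Selection 12: 1736 + 237 = 1973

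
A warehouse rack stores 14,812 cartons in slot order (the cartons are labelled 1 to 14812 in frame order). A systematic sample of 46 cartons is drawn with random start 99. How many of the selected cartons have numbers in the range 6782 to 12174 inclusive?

k = 14812/46 = 322
First selection ≥ 6782: 99 + ⌈(6782−99)/322⌉·322 = 99 + 21×322 = 6861
Last selection ≤ 12174: 99 + ⌊(12174−99)/322⌋·322 = 99 + 37×322 = 12013
Count = 37 − 21 + 1 = 17

17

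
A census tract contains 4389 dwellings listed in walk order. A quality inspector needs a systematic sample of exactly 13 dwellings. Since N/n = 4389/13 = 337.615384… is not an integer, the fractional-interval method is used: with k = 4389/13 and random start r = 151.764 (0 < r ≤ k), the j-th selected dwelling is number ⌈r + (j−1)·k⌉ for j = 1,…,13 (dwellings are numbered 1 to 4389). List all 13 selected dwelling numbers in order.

j=1: r + 0k = 151.764 → ⌈·⌉ = 152
j=2: r + 1k = 489.379384… → ⌈·⌉ = 490
j=3: r + 2k = 826.994769… → ⌈·⌉ = 827
j=4: r + 3k = 1164.610153… → ⌈·⌉ = 1165
j=5: r + 4k = 1502.225538… → ⌈·⌉ = 1503
j=6: r + 5k = 1839.840923… → ⌈·⌉ = 1840
j=7: r + 6k = 2177.456307… → ⌈·⌉ = 2178
j=8: r + 7k = 2515.071692… → ⌈·⌉ = 2516
j=9: r + 8k = 2852.687076… → ⌈·⌉ = 2853
j=10: r + 9k = 3190.302461… → ⌈·⌉ = 3191
j=11: r + 10k = 3527.917846… → ⌈·⌉ = 3528
j=12: r + 11k = 3865.533230… → ⌈·⌉ = 3866
j=13: r + 12k = 4203.148615… → ⌈·⌉ = 4204

152, 490, 827, 1165, 1503, 1840, 2178, 2516, 2853, 3191, 3528, 3866, 4204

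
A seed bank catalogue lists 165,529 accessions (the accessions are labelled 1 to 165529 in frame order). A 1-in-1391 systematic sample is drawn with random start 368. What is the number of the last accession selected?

k = 1391
119th selection = r + (119−1)·k = 368 + 118×1391 = 368 + 164138 = 164506

164506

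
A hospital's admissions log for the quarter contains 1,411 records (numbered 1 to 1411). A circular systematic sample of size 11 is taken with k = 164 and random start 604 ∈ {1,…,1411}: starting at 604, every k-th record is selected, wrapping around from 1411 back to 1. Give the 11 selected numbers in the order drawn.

604, 768, 932, 1096, 1260, 13, 177, 341, 505, 669, 833

Selection 1: 604
Selection 2: 604 + 164 = 768
Selection 3: 768 + 164 = 932
Selection 4: 932 + 164 = 1096
Selection 5: 1096 + 164 = 1260
Selection 6: 1260 + 164 = 1424 → 1424 − 1411 = 13
Selection 7: 13 + 164 = 177
Selection 8: 177 + 164 = 341
Selection 9: 341 + 164 = 505
Selection 10: 505 + 164 = 669
Selection 11: 669 + 164 = 833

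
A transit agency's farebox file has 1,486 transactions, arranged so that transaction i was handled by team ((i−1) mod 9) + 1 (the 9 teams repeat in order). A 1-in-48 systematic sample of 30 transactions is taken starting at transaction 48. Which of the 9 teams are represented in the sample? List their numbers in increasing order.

Consecutive selections differ by k = 48, so their team numbers differ by 48 mod 9 = 3.
gcd(48, 9) = 3, so the sample visits 9/3 = 3 distinct residues mod 9.
Start 48 is team 3; the teams hit are 3, 6, 9.

3, 6, 9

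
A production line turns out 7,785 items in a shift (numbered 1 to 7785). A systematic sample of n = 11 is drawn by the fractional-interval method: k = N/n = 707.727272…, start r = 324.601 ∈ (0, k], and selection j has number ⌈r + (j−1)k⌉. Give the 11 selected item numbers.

325, 1033, 1741, 2448, 3156, 3864, 4571, 5279, 5987, 6695, 7402

j=1: r + 0k = 324.601 → ⌈·⌉ = 325
j=2: r + 1k = 1032.328272… → ⌈·⌉ = 1033
j=3: r + 2k = 1740.055545… → ⌈·⌉ = 1741
j=4: r + 3k = 2447.782818… → ⌈·⌉ = 2448
j=5: r + 4k = 3155.510090… → ⌈·⌉ = 3156
j=6: r + 5k = 3863.237363… → ⌈·⌉ = 3864
j=7: r + 6k = 4570.964636… → ⌈·⌉ = 4571
j=8: r + 7k = 5278.691909… → ⌈·⌉ = 5279
j=9: r + 8k = 5986.419181… → ⌈·⌉ = 5987
j=10: r + 9k = 6694.146454… → ⌈·⌉ = 6695
j=11: r + 10k = 7401.873727… → ⌈·⌉ = 7402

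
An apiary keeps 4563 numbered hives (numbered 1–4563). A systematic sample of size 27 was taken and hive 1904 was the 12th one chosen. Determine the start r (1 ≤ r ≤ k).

45

k = 4563/27 = 169
r = 1904 − (12−1)×169 = 1904 − 1859 = 45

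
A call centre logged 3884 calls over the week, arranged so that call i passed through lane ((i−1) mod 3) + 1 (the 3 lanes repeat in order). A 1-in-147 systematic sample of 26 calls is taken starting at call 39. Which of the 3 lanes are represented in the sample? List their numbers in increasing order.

3

Consecutive selections differ by k = 147, so their lane numbers differ by 147 mod 3 = 0.
gcd(147, 3) = 3, so the sample visits 3/3 = 1 distinct residues mod 3.
Start 39 is lane 3; the lanes hit are 3.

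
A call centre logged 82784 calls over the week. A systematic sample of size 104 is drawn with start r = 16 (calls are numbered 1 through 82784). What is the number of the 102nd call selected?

k = 82784/104 = 796
102nd selection = r + (102−1)·k = 16 + 101×796 = 16 + 80396 = 80412

80412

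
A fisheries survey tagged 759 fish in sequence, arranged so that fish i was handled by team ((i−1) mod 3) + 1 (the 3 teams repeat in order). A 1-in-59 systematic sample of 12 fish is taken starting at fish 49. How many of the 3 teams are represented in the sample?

3

Consecutive selections differ by k = 59, so their team numbers differ by 59 mod 3 = 2.
gcd(59, 3) = 1, so the sample visits 3/1 = 3 distinct residues mod 3.
Start 49 is team 1; the teams hit are 1, 2, 3.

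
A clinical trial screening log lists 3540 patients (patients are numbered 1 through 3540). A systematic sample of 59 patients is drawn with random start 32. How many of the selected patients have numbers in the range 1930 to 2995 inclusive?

18

k = 3540/59 = 60
First selection ≥ 1930: 32 + ⌈(1930−32)/60⌉·60 = 32 + 32×60 = 1952
Last selection ≤ 2995: 32 + ⌊(2995−32)/60⌋·60 = 32 + 49×60 = 2972
Count = 49 − 32 + 1 = 18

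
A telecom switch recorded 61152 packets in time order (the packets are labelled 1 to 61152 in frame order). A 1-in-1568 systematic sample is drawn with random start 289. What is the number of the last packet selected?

k = 1568
39th selection = r + (39−1)·k = 289 + 38×1568 = 289 + 59584 = 59873

59873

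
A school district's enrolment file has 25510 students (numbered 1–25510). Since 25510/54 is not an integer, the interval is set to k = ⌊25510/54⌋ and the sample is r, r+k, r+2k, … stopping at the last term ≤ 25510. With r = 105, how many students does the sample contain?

54

k = ⌊25510/54⌋ = 472
Achieved size = ⌊(25510 − 105)/472⌋ + 1 = ⌊25405/472⌋ + 1 = 53 + 1 = 54
(last selection: 105 + 53×472 = 25121 ≤ 25510; next would be 25593 > 25510)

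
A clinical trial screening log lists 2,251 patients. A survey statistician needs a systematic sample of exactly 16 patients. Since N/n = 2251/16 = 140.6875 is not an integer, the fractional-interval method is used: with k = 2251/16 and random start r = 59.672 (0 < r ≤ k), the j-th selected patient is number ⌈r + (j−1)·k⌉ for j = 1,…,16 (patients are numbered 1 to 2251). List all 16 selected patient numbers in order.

j=1: r + 0k = 59.672 → ⌈·⌉ = 60
j=2: r + 1k = 200.3595 → ⌈·⌉ = 201
j=3: r + 2k = 341.047 → ⌈·⌉ = 342
j=4: r + 3k = 481.7345 → ⌈·⌉ = 482
j=5: r + 4k = 622.422 → ⌈·⌉ = 623
j=6: r + 5k = 763.1095 → ⌈·⌉ = 764
j=7: r + 6k = 903.797 → ⌈·⌉ = 904
j=8: r + 7k = 1044.4845 → ⌈·⌉ = 1045
j=9: r + 8k = 1185.172 → ⌈·⌉ = 1186
j=10: r + 9k = 1325.8595 → ⌈·⌉ = 1326
j=11: r + 10k = 1466.547 → ⌈·⌉ = 1467
j=12: r + 11k = 1607.2345 → ⌈·⌉ = 1608
j=13: r + 12k = 1747.922 → ⌈·⌉ = 1748
j=14: r + 13k = 1888.6095 → ⌈·⌉ = 1889
j=15: r + 14k = 2029.297 → ⌈·⌉ = 2030
j=16: r + 15k = 2169.9845 → ⌈·⌉ = 2170

60, 201, 342, 482, 623, 764, 904, 1045, 1186, 1326, 1467, 1608, 1748, 1889, 2030, 2170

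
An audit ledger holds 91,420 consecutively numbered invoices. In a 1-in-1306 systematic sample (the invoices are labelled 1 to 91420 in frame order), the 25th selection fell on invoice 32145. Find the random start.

k = 1306
r = 32145 − (25−1)×1306 = 32145 − 31344 = 801

801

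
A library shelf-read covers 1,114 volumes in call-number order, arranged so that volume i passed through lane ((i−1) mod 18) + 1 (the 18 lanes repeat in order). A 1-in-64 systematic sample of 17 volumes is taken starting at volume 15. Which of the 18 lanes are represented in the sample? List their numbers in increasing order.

1, 3, 5, 7, 9, 11, 13, 15, 17

Consecutive selections differ by k = 64, so their lane numbers differ by 64 mod 18 = 10.
gcd(64, 18) = 2, so the sample visits 18/2 = 9 distinct residues mod 18.
Start 15 is lane 15; the lanes hit are 1, 3, 5, 7, 9, 11, 13, 15, 17.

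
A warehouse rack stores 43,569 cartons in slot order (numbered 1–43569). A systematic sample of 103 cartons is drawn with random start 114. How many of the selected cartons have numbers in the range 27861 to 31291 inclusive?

k = 43569/103 = 423
First selection ≥ 27861: 114 + ⌈(27861−114)/423⌉·423 = 114 + 66×423 = 28032
Last selection ≤ 31291: 114 + ⌊(31291−114)/423⌋·423 = 114 + 73×423 = 30993
Count = 73 − 66 + 1 = 8

8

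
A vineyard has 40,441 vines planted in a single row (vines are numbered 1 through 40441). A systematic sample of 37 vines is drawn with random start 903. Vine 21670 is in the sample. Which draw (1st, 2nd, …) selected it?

20

k = 40441/37 = 1093
position = (21670 − 903)/1093 + 1 = 20767/1093 + 1 = 19 + 1 = 20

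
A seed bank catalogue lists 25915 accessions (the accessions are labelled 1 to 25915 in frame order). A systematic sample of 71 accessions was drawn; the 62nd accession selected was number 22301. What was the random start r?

36

k = 25915/71 = 365
r = 22301 − (62−1)×365 = 22301 − 22265 = 36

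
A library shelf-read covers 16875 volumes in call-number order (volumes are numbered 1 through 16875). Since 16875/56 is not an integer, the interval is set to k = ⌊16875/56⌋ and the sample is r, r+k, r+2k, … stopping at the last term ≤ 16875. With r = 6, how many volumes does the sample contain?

k = ⌊16875/56⌋ = 301
Achieved size = ⌊(16875 − 6)/301⌋ + 1 = ⌊16869/301⌋ + 1 = 56 + 1 = 57
(last selection: 6 + 56×301 = 16862 ≤ 16875; next would be 17163 > 16875)

57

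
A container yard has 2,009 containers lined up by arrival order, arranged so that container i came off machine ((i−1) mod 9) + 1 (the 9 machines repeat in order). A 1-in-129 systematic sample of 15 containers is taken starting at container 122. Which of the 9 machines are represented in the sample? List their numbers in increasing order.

Consecutive selections differ by k = 129, so their machine numbers differ by 129 mod 9 = 3.
gcd(129, 9) = 3, so the sample visits 9/3 = 3 distinct residues mod 9.
Start 122 is machine 5; the machines hit are 2, 5, 8.

2, 5, 8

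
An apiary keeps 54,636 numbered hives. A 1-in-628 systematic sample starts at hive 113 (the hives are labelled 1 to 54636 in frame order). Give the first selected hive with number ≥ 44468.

k = 628
Steps past start: ⌈(44468 − 113)/628⌉ = ⌈44355/628⌉ = 71
Selected hive: 113 + 71×628 = 44701

44701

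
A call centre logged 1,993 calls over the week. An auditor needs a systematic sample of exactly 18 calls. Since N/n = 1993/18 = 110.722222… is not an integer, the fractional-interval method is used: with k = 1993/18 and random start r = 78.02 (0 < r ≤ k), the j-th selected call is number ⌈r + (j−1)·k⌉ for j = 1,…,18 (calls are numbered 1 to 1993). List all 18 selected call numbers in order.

j=1: r + 0k = 78.02 → ⌈·⌉ = 79
j=2: r + 1k = 188.742222… → ⌈·⌉ = 189
j=3: r + 2k = 299.464444… → ⌈·⌉ = 300
j=4: r + 3k = 410.186666… → ⌈·⌉ = 411
j=5: r + 4k = 520.908888… → ⌈·⌉ = 521
j=6: r + 5k = 631.631111… → ⌈·⌉ = 632
j=7: r + 6k = 742.353333… → ⌈·⌉ = 743
j=8: r + 7k = 853.075555… → ⌈·⌉ = 854
j=9: r + 8k = 963.797777… → ⌈·⌉ = 964
j=10: r + 9k = 1074.52 → ⌈·⌉ = 1075
j=11: r + 10k = 1185.242222… → ⌈·⌉ = 1186
j=12: r + 11k = 1295.964444… → ⌈·⌉ = 1296
j=13: r + 12k = 1406.686666… → ⌈·⌉ = 1407
j=14: r + 13k = 1517.408888… → ⌈·⌉ = 1518
j=15: r + 14k = 1628.131111… → ⌈·⌉ = 1629
j=16: r + 15k = 1738.853333… → ⌈·⌉ = 1739
j=17: r + 16k = 1849.575555… → ⌈·⌉ = 1850
j=18: r + 17k = 1960.297777… → ⌈·⌉ = 1961

79, 189, 300, 411, 521, 632, 743, 854, 964, 1075, 1186, 1296, 1407, 1518, 1629, 1739, 1850, 1961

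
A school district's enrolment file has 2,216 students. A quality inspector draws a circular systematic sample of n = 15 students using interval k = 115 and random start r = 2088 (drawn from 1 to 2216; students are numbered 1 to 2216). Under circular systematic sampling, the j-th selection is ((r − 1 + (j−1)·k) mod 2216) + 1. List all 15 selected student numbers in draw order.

2088, 2203, 102, 217, 332, 447, 562, 677, 792, 907, 1022, 1137, 1252, 1367, 1482

Selection 1: 2088
Selection 2: 2088 + 115 = 2203
Selection 3: 2203 + 115 = 2318 → 2318 − 2216 = 102
Selection 4: 102 + 115 = 217
Selection 5: 217 + 115 = 332
Selection 6: 332 + 115 = 447
Selection 7: 447 + 115 = 562
Selection 8: 562 + 115 = 677
Selection 9: 677 + 115 = 792
Selection 10: 792 + 115 = 907
Selection 11: 907 + 115 = 1022
Selection 12: 1022 + 115 = 1137
Selection 13: 1137 + 115 = 1252
Selection 14: 1252 + 115 = 1367
Selection 15: 1367 + 115 = 1482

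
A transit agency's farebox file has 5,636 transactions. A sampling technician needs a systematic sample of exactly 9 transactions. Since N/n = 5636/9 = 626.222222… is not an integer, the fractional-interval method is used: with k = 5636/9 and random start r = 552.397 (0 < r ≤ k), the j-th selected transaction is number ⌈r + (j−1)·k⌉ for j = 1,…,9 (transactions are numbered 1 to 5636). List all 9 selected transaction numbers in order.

553, 1179, 1805, 2432, 3058, 3684, 4310, 4936, 5563

j=1: r + 0k = 552.397 → ⌈·⌉ = 553
j=2: r + 1k = 1178.619222… → ⌈·⌉ = 1179
j=3: r + 2k = 1804.841444… → ⌈·⌉ = 1805
j=4: r + 3k = 2431.063666… → ⌈·⌉ = 2432
j=5: r + 4k = 3057.285888… → ⌈·⌉ = 3058
j=6: r + 5k = 3683.508111… → ⌈·⌉ = 3684
j=7: r + 6k = 4309.730333… → ⌈·⌉ = 4310
j=8: r + 7k = 4935.952555… → ⌈·⌉ = 4936
j=9: r + 8k = 5562.174777… → ⌈·⌉ = 5563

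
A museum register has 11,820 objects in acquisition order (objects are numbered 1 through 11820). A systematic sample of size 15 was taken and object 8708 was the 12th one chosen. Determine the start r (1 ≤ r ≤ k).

40

k = 11820/15 = 788
r = 8708 − (12−1)×788 = 8708 − 8668 = 40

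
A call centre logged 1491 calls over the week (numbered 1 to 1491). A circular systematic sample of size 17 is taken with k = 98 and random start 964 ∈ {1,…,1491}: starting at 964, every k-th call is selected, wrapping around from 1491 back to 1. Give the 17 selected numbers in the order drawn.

964, 1062, 1160, 1258, 1356, 1454, 61, 159, 257, 355, 453, 551, 649, 747, 845, 943, 1041

Selection 1: 964
Selection 2: 964 + 98 = 1062
Selection 3: 1062 + 98 = 1160
Selection 4: 1160 + 98 = 1258
Selection 5: 1258 + 98 = 1356
Selection 6: 1356 + 98 = 1454
Selection 7: 1454 + 98 = 1552 → 1552 − 1491 = 61
Selection 8: 61 + 98 = 159
Selection 9: 159 + 98 = 257
Selection 10: 257 + 98 = 355
Selection 11: 355 + 98 = 453
Selection 12: 453 + 98 = 551
Selection 13: 551 + 98 = 649
Selection 14: 649 + 98 = 747
Selection 15: 747 + 98 = 845
Selection 16: 845 + 98 = 943
Selection 17: 943 + 98 = 1041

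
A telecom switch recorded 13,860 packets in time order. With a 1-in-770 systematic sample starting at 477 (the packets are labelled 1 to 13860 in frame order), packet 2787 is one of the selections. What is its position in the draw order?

4

k = 770
position = (2787 − 477)/770 + 1 = 2310/770 + 1 = 3 + 1 = 4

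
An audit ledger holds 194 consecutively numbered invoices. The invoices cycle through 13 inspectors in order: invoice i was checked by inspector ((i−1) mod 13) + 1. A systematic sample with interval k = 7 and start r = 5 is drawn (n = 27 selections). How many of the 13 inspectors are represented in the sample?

Consecutive selections differ by k = 7, so their inspector numbers differ by 7 mod 13 = 7.
gcd(7, 13) = 1, so the sample visits 13/1 = 13 distinct residues mod 13.
Start 5 is inspector 5; the inspectors hit are 1, 2, 3, 4, 5, 6, 7, 8, 9, 10, 11, 12, 13.

13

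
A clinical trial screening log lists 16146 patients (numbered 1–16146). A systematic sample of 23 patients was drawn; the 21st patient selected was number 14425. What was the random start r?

k = 16146/23 = 702
r = 14425 − (21−1)×702 = 14425 − 14040 = 385

385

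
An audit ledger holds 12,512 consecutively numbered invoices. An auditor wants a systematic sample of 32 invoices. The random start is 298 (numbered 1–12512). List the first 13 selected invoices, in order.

k = N/n = 12512/32 = 391
invoice 1: 298
invoice 2: 298 + 391 = 689
invoice 3: 689 + 391 = 1080
invoice 4: 1080 + 391 = 1471
invoice 5: 1471 + 391 = 1862
invoice 6: 1862 + 391 = 2253
invoice 7: 2253 + 391 = 2644
invoice 8: 2644 + 391 = 3035
invoice 9: 3035 + 391 = 3426
invoice 10: 3426 + 391 = 3817
invoice 11: 3817 + 391 = 4208
invoice 12: 4208 + 391 = 4599
invoice 13: 4599 + 391 = 4990

298, 689, 1080, 1471, 1862, 2253, 2644, 3035, 3426, 3817, 4208, 4599, 4990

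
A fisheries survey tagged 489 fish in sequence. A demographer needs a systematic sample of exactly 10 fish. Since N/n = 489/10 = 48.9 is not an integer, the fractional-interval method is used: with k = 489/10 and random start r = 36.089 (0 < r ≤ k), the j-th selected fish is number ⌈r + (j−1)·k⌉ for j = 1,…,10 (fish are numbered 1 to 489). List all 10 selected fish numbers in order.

j=1: r + 0k = 36.089 → ⌈·⌉ = 37
j=2: r + 1k = 84.989 → ⌈·⌉ = 85
j=3: r + 2k = 133.889 → ⌈·⌉ = 134
j=4: r + 3k = 182.789 → ⌈·⌉ = 183
j=5: r + 4k = 231.689 → ⌈·⌉ = 232
j=6: r + 5k = 280.589 → ⌈·⌉ = 281
j=7: r + 6k = 329.489 → ⌈·⌉ = 330
j=8: r + 7k = 378.389 → ⌈·⌉ = 379
j=9: r + 8k = 427.289 → ⌈·⌉ = 428
j=10: r + 9k = 476.189 → ⌈·⌉ = 477

37, 85, 134, 183, 232, 281, 330, 379, 428, 477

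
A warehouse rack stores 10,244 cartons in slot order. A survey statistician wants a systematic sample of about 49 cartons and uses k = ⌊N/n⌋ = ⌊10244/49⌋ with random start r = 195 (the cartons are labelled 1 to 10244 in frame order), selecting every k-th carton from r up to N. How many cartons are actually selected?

k = ⌊10244/49⌋ = 209
Achieved size = ⌊(10244 − 195)/209⌋ + 1 = ⌊10049/209⌋ + 1 = 48 + 1 = 49
(last selection: 195 + 48×209 = 10227 ≤ 10244; next would be 10436 > 10244)

49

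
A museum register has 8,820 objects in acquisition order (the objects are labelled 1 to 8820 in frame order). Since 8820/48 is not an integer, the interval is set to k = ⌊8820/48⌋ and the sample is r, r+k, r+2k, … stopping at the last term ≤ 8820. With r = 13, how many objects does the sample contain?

k = ⌊8820/48⌋ = 183
Achieved size = ⌊(8820 − 13)/183⌋ + 1 = ⌊8807/183⌋ + 1 = 48 + 1 = 49
(last selection: 13 + 48×183 = 8797 ≤ 8820; next would be 8980 > 8820)

49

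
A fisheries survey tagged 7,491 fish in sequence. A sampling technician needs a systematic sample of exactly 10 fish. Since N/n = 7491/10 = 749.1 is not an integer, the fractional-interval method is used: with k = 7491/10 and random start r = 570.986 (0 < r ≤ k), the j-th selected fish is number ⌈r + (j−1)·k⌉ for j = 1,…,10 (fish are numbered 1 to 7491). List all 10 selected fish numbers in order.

j=1: r + 0k = 570.986 → ⌈·⌉ = 571
j=2: r + 1k = 1320.086 → ⌈·⌉ = 1321
j=3: r + 2k = 2069.186 → ⌈·⌉ = 2070
j=4: r + 3k = 2818.286 → ⌈·⌉ = 2819
j=5: r + 4k = 3567.386 → ⌈·⌉ = 3568
j=6: r + 5k = 4316.486 → ⌈·⌉ = 4317
j=7: r + 6k = 5065.586 → ⌈·⌉ = 5066
j=8: r + 7k = 5814.686 → ⌈·⌉ = 5815
j=9: r + 8k = 6563.786 → ⌈·⌉ = 6564
j=10: r + 9k = 7312.886 → ⌈·⌉ = 7313

571, 1321, 2070, 2819, 3568, 4317, 5066, 5815, 6564, 7313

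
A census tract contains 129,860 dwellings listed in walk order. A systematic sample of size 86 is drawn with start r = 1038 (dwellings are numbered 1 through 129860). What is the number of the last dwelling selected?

129388

k = 129860/86 = 1510
86th selection = r + (86−1)·k = 1038 + 85×1510 = 1038 + 128350 = 129388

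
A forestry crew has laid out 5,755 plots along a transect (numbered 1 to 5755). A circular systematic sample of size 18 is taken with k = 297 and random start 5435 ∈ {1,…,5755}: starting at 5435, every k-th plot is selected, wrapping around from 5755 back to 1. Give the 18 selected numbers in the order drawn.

5435, 5732, 274, 571, 868, 1165, 1462, 1759, 2056, 2353, 2650, 2947, 3244, 3541, 3838, 4135, 4432, 4729

Selection 1: 5435
Selection 2: 5435 + 297 = 5732
Selection 3: 5732 + 297 = 6029 → 6029 − 5755 = 274
Selection 4: 274 + 297 = 571
Selection 5: 571 + 297 = 868
Selection 6: 868 + 297 = 1165
Selection 7: 1165 + 297 = 1462
Selection 8: 1462 + 297 = 1759
Selection 9: 1759 + 297 = 2056
Selection 10: 2056 + 297 = 2353
Selection 11: 2353 + 297 = 2650
Selection 12: 2650 + 297 = 2947
Selection 13: 2947 + 297 = 3244
Selection 14: 3244 + 297 = 3541
Selection 15: 3541 + 297 = 3838
Selection 16: 3838 + 297 = 4135
Selection 17: 4135 + 297 = 4432
Selection 18: 4432 + 297 = 4729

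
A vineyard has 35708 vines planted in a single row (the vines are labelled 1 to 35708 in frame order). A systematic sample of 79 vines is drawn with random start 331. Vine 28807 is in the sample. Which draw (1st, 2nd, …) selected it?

64

k = 35708/79 = 452
position = (28807 − 331)/452 + 1 = 28476/452 + 1 = 63 + 1 = 64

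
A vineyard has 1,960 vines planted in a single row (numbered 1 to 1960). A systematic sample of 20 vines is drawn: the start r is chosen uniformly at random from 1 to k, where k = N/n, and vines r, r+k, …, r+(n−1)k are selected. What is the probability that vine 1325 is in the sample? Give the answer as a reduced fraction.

1/98

k = 1960/20 = 98.
Vine 1325 is selected iff r ≡ 1325 (mod 98); exactly one such r in {1,…,98}.
Inclusion probability = 1/98.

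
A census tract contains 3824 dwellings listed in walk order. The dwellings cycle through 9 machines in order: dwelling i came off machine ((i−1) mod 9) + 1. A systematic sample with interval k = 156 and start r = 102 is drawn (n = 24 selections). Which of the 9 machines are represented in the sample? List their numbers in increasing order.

3, 6, 9

Consecutive selections differ by k = 156, so their machine numbers differ by 156 mod 9 = 3.
gcd(156, 9) = 3, so the sample visits 9/3 = 3 distinct residues mod 9.
Start 102 is machine 3; the machines hit are 3, 6, 9.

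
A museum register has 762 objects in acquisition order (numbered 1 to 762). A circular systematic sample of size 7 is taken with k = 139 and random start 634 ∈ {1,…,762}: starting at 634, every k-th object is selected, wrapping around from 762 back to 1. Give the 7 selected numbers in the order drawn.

634, 11, 150, 289, 428, 567, 706

Selection 1: 634
Selection 2: 634 + 139 = 773 → 773 − 762 = 11
Selection 3: 11 + 139 = 150
Selection 4: 150 + 139 = 289
Selection 5: 289 + 139 = 428
Selection 6: 428 + 139 = 567
Selection 7: 567 + 139 = 706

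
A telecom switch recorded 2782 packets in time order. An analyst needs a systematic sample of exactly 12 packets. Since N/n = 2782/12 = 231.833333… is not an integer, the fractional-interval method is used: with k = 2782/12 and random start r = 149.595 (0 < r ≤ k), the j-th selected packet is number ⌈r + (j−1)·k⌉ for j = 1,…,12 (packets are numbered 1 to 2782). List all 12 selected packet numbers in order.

150, 382, 614, 846, 1077, 1309, 1541, 1773, 2005, 2237, 2468, 2700

j=1: r + 0k = 149.595 → ⌈·⌉ = 150
j=2: r + 1k = 381.428333… → ⌈·⌉ = 382
j=3: r + 2k = 613.261666… → ⌈·⌉ = 614
j=4: r + 3k = 845.095 → ⌈·⌉ = 846
j=5: r + 4k = 1076.928333… → ⌈·⌉ = 1077
j=6: r + 5k = 1308.761666… → ⌈·⌉ = 1309
j=7: r + 6k = 1540.595 → ⌈·⌉ = 1541
j=8: r + 7k = 1772.428333… → ⌈·⌉ = 1773
j=9: r + 8k = 2004.261666… → ⌈·⌉ = 2005
j=10: r + 9k = 2236.095 → ⌈·⌉ = 2237
j=11: r + 10k = 2467.928333… → ⌈·⌉ = 2468
j=12: r + 11k = 2699.761666… → ⌈·⌉ = 2700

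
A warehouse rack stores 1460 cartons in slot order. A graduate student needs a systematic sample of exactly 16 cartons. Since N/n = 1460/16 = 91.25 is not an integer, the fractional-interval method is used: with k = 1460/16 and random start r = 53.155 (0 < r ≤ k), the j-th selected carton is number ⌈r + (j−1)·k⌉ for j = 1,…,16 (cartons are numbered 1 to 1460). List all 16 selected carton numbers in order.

54, 145, 236, 327, 419, 510, 601, 692, 784, 875, 966, 1057, 1149, 1240, 1331, 1422

j=1: r + 0k = 53.155 → ⌈·⌉ = 54
j=2: r + 1k = 144.405 → ⌈·⌉ = 145
j=3: r + 2k = 235.655 → ⌈·⌉ = 236
j=4: r + 3k = 326.905 → ⌈·⌉ = 327
j=5: r + 4k = 418.155 → ⌈·⌉ = 419
j=6: r + 5k = 509.405 → ⌈·⌉ = 510
j=7: r + 6k = 600.655 → ⌈·⌉ = 601
j=8: r + 7k = 691.905 → ⌈·⌉ = 692
j=9: r + 8k = 783.155 → ⌈·⌉ = 784
j=10: r + 9k = 874.405 → ⌈·⌉ = 875
j=11: r + 10k = 965.655 → ⌈·⌉ = 966
j=12: r + 11k = 1056.905 → ⌈·⌉ = 1057
j=13: r + 12k = 1148.155 → ⌈·⌉ = 1149
j=14: r + 13k = 1239.405 → ⌈·⌉ = 1240
j=15: r + 14k = 1330.655 → ⌈·⌉ = 1331
j=16: r + 15k = 1421.905 → ⌈·⌉ = 1422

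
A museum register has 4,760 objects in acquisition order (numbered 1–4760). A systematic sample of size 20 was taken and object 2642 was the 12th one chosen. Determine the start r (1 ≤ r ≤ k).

k = 4760/20 = 238
r = 2642 − (12−1)×238 = 2642 − 2618 = 24

24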